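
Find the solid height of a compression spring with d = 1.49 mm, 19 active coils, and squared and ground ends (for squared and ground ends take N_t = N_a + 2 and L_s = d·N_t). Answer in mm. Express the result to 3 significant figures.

31.3 mm

squared and ground ends: N_t = N_a + 2 = 19 + 2 = 21
L_s = d·N_t = 1.49 × 21 = 31.29 mm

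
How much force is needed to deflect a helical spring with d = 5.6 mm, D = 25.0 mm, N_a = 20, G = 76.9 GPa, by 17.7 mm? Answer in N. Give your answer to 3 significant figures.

k = Gd⁴/(8D³N_a) = (76.9×10³)(5.6⁴)/(8·25.0³·20) = 30.251 N/mm
F = k·δ = 30.251 × 17.7 = 535.44 N

535 N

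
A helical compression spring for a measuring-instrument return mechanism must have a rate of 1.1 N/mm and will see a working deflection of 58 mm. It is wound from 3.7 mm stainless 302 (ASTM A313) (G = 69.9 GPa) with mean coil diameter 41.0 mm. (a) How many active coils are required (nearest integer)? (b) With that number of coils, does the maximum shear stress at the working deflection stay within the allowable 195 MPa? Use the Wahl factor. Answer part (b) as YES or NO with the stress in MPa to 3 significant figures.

(a) 22 coils; (b) YES, τ_max = 146 MPa

N_a = Gd⁴/(8D³k) = (69.9×10³)(3.7⁴)/(8·41.0³·1.1) = 21.6 → N_a = 22
Actual rate k = Gd⁴/(8D³·22) = 1.08 N/mm
Working load F = kδ = 1.08·58 = 62.639 N
C = 41.0/3.7 = 11.0811; K_W = (4C−1)/(4C−4)+0.615/C = 1.1299
τ_max = K_W·8FD/(πd³) = 1.1299·129.11 = 145.88 MPa
τ_max ≤ 195 MPa → acceptable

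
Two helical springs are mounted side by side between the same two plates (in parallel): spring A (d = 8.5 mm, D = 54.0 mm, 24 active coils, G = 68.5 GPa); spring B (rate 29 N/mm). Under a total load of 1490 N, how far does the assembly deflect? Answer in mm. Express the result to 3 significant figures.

k_A = Gd⁴/(8D³N_a) = (68.5×10³)(8.5⁴)/(8·54.0³·24) = 11.827 N/mm
Parallel: k_eq = 11.827 + 29 = 40.827 N/mm
δ = F/k_eq = 1490/40.827 = 36.495 mm

36.5 mm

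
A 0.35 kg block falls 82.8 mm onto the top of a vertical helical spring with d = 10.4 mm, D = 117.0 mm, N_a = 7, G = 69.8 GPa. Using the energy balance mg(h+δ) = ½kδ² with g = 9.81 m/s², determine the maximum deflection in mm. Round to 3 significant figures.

8.29 mm

k = Gd⁴/(8D³N_a) = (69.8×10³)(10.4⁴)/(8·117.0³·7) = 9.1042 N/mm
W = mg = 0.35 × 9.81 = 3.4335 N
½kδ² − Wδ − Wh = 0 → δ = (W + √(W² + 2kWh))/k
δ = (3.4335 + √(11.789 + 5176.55))/9.1042 = (3.4335 + 72.03)/9.1042 = 8.2889 mm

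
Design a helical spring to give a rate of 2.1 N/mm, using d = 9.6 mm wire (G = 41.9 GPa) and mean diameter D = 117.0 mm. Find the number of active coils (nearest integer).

N_a = Gd⁴/(8D³k) = (41.9×10³ × 9.6⁴)/(8 × 117.0³ × 2.1)
    = 3.55876e+08 / 2.69071e+07 = 13.23 → 13 coils

13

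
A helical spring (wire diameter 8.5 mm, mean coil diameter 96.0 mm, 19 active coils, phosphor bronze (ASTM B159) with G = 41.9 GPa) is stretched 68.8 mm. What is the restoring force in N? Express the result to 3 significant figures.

k = Gd⁴/(8D³N_a) = (41.9×10³)(8.5⁴)/(8·96.0³·19) = 1.6264 N/mm
F = k·δ = 1.6264 × 68.8 = 111.9 N

112 N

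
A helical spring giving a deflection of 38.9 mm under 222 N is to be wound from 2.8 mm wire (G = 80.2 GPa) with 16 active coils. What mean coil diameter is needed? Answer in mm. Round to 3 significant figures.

18.9 mm

Required rate k = F/δ = 222/38.9 = 5.7069 N/mm
D = (Gd⁴/(8N_a·k))^(1/3) = (80.2×10³·2.8⁴/(8·16·5.7069))^(1/3)
  = (6748.28)^(1/3) = 18.8972 mm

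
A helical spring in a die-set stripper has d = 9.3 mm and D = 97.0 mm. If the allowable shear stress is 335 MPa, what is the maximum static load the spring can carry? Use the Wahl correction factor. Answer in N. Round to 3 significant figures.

958 N

C = D/d = 97.0/9.3 = 10.4301
K_W = (4C−1)/(4C−4) + 0.615/C = 40.720/37.720 + 0.0590 = 1.1385
τ_max = K·8FD/(πd³) → F_max = τ_allow·πd³/(8DK)
F_max = 335·π·9.3³/(8·97.0·1.1385) = 8.4653e+05/883.47 = 958.19 N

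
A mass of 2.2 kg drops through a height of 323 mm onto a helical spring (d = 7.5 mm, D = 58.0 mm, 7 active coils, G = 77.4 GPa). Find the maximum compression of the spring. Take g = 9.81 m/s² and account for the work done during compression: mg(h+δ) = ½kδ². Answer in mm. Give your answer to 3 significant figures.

25.9 mm

k = Gd⁴/(8D³N_a) = (77.4×10³)(7.5⁴)/(8·58.0³·7) = 22.414 N/mm
W = mg = 2.2 × 9.81 = 21.582 N
½kδ² − Wδ − Wh = 0 → δ = (W + √(W² + 2kWh))/k
δ = (21.582 + √(465.78 + 312492))/22.414 = (21.582 + 559.43)/22.414 = 25.922 mm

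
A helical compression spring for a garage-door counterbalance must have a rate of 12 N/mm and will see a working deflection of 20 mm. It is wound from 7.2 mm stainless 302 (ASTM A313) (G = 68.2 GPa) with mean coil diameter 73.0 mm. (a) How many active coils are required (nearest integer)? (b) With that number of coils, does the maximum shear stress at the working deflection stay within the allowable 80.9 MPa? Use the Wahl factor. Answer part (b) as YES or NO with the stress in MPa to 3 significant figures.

N_a = Gd⁴/(8D³k) = (68.2×10³)(7.2⁴)/(8·73.0³·12) = 4.908 → N_a = 5
Actual rate k = Gd⁴/(8D³·5) = 11.778 N/mm
Working load F = kδ = 11.778·20 = 235.57 N
C = 73.0/7.2 = 10.1389; K_W = (4C−1)/(4C−4)+0.615/C = 1.1427
τ_max = K_W·8FD/(πd³) = 1.1427·117.32 = 134.07 MPa
τ_max > 80.9 MPa → exceeds allowable

(a) 5 coils; (b) NO, τ_max = 134 MPa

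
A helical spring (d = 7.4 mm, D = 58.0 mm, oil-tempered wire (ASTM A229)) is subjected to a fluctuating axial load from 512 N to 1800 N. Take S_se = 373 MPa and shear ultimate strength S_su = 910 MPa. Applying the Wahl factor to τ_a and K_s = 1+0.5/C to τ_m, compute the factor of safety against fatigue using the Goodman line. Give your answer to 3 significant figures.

C = D/d = 58.0/7.4 = 7.8378; K_W = (4C−1)/(4C−4)+0.615/C = 1.1881; K_s = 1+0.5/C = 1.0638
F_a = (F_max−F_min)/2 = 644 N; F_m = (F_max+F_min)/2 = 1156 N
τ_a = K_W·8F_aD/(πd³) = 1.1881 × 234.72 = 278.89 MPa
τ_m = K_s·8F_mD/(πd³) = 1.0638 × 421.34 = 448.22 MPa
Goodman: 1/n_f = τ_a/S_se + τ_m/S_su = 278.89/373 + 448.22/910 = 0.74769 + 0.49255 = 1.2402
n_f = 1/1.2402 = 0.8063

0.806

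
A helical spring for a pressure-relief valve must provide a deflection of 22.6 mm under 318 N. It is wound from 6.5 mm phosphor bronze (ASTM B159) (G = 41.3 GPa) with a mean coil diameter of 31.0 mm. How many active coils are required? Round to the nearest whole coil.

22

Required rate k = F/δ = 318/22.6 = 14.071 N/mm
N_a = Gd⁴/(8D³k) = (41.3×10³ × 6.5⁴)/(8 × 31.0³ × 14.071)
    = 7.37231e+07 / 3.35346e+06 = 21.98 → 22 coils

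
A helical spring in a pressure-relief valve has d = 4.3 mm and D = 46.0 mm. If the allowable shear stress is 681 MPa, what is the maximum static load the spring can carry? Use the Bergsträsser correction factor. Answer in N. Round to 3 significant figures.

C = D/d = 46.0/4.3 = 10.6977
K_B = (4C+2)/(4C−3) = 44.791/39.791 = 1.1257
τ_max = K·8FD/(πd³) → F_max = τ_allow·πd³/(8DK)
F_max = 681·π·4.3³/(8·46.0·1.1257) = 1.701e+05/414.24 = 410.63 N

411 N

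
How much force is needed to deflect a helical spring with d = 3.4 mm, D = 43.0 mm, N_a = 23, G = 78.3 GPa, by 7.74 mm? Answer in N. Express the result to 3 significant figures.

5.54 N

k = Gd⁴/(8D³N_a) = (78.3×10³)(3.4⁴)/(8·43.0³·23) = 0.71524 N/mm
F = k·δ = 0.71524 × 7.74 = 5.536 N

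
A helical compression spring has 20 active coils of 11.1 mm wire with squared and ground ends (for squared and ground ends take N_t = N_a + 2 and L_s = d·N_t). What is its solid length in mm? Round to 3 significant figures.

squared and ground ends: N_t = N_a + 2 = 20 + 2 = 22
L_s = d·N_t = 11.1 × 22 = 244.2 mm

244 mm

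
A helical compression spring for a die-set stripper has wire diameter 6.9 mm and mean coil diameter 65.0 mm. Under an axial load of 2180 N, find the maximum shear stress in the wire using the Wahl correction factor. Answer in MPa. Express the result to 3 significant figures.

1270 MPa

Spring index C = D/d = 65.0/6.9 = 9.4203
K_W = (4C−1)/(4C−4) + 0.615/C = 36.681/33.681 + 0.0653 = 1.1544
τ₀ = 8FD/(πd³) = 8·2180·65.0/(π·6.9³) = 1.1336e+06/1032 = 1098.4 MPa
τ_max = K·τ₀ = 1.1544 × 1098.4 = 1268 MPa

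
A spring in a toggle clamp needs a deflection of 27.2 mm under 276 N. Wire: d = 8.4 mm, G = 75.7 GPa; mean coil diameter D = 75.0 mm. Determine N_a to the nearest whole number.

Required rate k = F/δ = 276/27.2 = 10.147 N/mm
N_a = Gd⁴/(8D³k) = (75.7×10³ × 8.4⁴)/(8 × 75.0³ × 10.147)
    = 3.76889e+08 / 3.42463e+07 = 11.01 → 11 coils

11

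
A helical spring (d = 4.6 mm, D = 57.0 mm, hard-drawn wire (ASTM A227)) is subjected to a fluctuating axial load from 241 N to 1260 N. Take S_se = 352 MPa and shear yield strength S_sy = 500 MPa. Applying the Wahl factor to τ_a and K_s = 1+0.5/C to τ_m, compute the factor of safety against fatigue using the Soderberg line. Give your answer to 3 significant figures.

C = D/d = 57.0/4.6 = 12.3913; K_W = (4C−1)/(4C−4)+0.615/C = 1.1155; K_s = 1+0.5/C = 1.0404
F_a = (F_max−F_min)/2 = 509.5 N; F_m = (F_max+F_min)/2 = 750.5 N
τ_a = K_W·8F_aD/(πd³) = 1.1155 × 759.78 = 847.51 MPa
τ_m = K_s·8F_mD/(πd³) = 1.0404 × 1119.2 = 1164.3 MPa
Soderberg: 1/n_f = τ_a/S_se + τ_m/S_sy = 847.51/352 + 1164.3/500 = 2.40769 + 2.32864 = 4.7363
n_f = 1/4.7363 = 0.2111

0.211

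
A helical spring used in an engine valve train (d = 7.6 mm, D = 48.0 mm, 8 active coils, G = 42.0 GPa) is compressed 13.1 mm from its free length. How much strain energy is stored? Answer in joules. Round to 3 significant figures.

k = Gd⁴/(8D³N_a) = (42.0×10³)(7.6⁴)/(8·48.0³·8) = 19.797 N/mm
U = ½kδ² = 0.5 × 19.797 × 13.1² = 1698.7 N·mm = 1.6987 J

1.70 J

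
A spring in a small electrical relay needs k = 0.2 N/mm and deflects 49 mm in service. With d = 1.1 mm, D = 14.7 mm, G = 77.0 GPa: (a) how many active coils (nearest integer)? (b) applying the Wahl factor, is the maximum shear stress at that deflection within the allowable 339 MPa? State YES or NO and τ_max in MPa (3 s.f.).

N_a = Gd⁴/(8D³k) = (77.0×10³)(1.1⁴)/(8·14.7³·0.2) = 22.18 → N_a = 22
Actual rate k = Gd⁴/(8D³·22) = 0.20165 N/mm
Working load F = kδ = 0.20165·49 = 9.8808 N
C = 14.7/1.1 = 13.3636; K_W = (4C−1)/(4C−4)+0.615/C = 1.1067
τ_max = K_W·8FD/(πd³) = 1.1067·277.89 = 307.54 MPa
τ_max ≤ 339 MPa → acceptable

(a) 22 coils; (b) YES, τ_max = 308 MPa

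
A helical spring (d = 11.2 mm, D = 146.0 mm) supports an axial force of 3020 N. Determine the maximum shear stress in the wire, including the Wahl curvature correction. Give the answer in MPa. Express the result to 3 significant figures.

887 MPa

Spring index C = D/d = 146.0/11.2 = 13.0357
K_W = (4C−1)/(4C−4) + 0.615/C = 51.143/48.143 + 0.0472 = 1.1095
τ₀ = 8FD/(πd³) = 8·3020·146.0/(π·11.2³) = 3.52736e+06/4413.7 = 799.18 MPa
τ_max = K·τ₀ = 1.1095 × 799.18 = 886.69 MPa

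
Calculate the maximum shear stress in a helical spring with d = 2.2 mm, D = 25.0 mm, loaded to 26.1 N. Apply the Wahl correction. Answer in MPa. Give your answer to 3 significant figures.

Spring index C = D/d = 25.0/2.2 = 11.3636
K_W = (4C−1)/(4C−4) + 0.615/C = 44.455/41.455 + 0.0541 = 1.1265
τ₀ = 8FD/(πd³) = 8·26.1·25.0/(π·2.2³) = 5220/33.452 = 156.05 MPa
τ_max = K·τ₀ = 1.1265 × 156.05 = 175.78 MPa

176 MPa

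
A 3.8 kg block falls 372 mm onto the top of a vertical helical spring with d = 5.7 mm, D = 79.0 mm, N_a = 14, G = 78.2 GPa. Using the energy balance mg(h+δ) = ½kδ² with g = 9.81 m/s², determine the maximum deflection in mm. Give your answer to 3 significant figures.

163 mm

k = Gd⁴/(8D³N_a) = (78.2×10³)(5.7⁴)/(8·79.0³·14) = 1.4949 N/mm
W = mg = 3.8 × 9.81 = 37.278 N
½kδ² − Wδ − Wh = 0 → δ = (W + √(W² + 2kWh))/k
δ = (37.278 + √(1389.6 + 41460.3))/1.4949 = (37.278 + 207)/1.4949 = 163.41 mm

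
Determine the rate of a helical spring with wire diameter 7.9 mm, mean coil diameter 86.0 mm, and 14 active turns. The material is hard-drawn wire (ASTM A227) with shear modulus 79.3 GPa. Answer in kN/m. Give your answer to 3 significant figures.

4.34 kN/m

k = Gd⁴/(8D³N_a) = (79.3×10³ × 7.9⁴) / (8 × 86.0³ × 14)
  = 3.08874e+08 / 7.12383e+07 = 4.3358 N/mm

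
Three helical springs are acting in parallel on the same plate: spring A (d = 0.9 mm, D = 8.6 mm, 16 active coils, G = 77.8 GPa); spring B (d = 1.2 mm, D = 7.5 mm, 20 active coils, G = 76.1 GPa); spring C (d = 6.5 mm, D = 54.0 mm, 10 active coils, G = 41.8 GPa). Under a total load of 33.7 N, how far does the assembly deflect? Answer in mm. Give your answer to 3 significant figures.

3.79 mm

k_A = Gd⁴/(8D³N_a) = (77.8×10³)(0.9⁴)/(8·8.6³·16) = 0.62697 N/mm
k_B = Gd⁴/(8D³N_a) = (76.1×10³)(1.2⁴)/(8·7.5³·20) = 2.3378 N/mm
k_C = Gd⁴/(8D³N_a) = (41.8×10³)(6.5⁴)/(8·54.0³·10) = 5.9232 N/mm
Parallel: k_eq = 0.62697 + 2.3378 + 5.9232 = 8.888 N/mm
δ = F/k_eq = 33.7/8.888 = 3.7916 mm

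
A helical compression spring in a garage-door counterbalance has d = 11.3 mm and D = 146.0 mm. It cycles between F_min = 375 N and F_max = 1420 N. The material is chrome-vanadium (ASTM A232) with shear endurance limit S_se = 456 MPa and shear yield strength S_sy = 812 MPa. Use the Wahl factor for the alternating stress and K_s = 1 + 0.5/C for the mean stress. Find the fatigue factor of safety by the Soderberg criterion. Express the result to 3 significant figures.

C = D/d = 146.0/11.3 = 12.9204; K_W = (4C−1)/(4C−4)+0.615/C = 1.1105; K_s = 1+0.5/C = 1.0387
F_a = (F_max−F_min)/2 = 522.5 N; F_m = (F_max+F_min)/2 = 897.5 N
τ_a = K_W·8F_aD/(πd³) = 1.1105 × 134.63 = 149.51 MPa
τ_m = K_s·8F_mD/(πd³) = 1.0387 × 231.26 = 240.2 MPa
Soderberg: 1/n_f = τ_a/S_se + τ_m/S_sy = 149.51/456 + 240.2/812 = 0.32787 + 0.29582 = 0.62369
n_f = 1/0.62369 = 1.603

1.60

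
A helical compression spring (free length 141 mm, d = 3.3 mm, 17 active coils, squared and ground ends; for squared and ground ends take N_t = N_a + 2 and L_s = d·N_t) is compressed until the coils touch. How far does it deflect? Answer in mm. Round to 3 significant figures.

78.3 mm

N_t = 19; L_s = 3.3·19 = 62.7 mm
δ_solid = L₀ − L_s = 141 − 62.7 = 78.3 mm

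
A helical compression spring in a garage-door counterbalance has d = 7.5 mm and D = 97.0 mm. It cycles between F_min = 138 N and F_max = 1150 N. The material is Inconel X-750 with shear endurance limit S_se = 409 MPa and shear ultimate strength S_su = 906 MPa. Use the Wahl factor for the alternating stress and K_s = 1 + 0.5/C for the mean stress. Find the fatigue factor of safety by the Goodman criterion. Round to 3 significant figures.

0.809

C = D/d = 97.0/7.5 = 12.9333; K_W = (4C−1)/(4C−4)+0.615/C = 1.1104; K_s = 1+0.5/C = 1.0387
F_a = (F_max−F_min)/2 = 506 N; F_m = (F_max+F_min)/2 = 644 N
τ_a = K_W·8F_aD/(πd³) = 1.1104 × 296.26 = 328.97 MPa
τ_m = K_s·8F_mD/(πd³) = 1.0387 × 377.06 = 391.64 MPa
Goodman: 1/n_f = τ_a/S_se + τ_m/S_su = 328.97/409 + 391.64/906 = 0.80433 + 0.43227 = 1.2366
n_f = 1/1.2366 = 0.8087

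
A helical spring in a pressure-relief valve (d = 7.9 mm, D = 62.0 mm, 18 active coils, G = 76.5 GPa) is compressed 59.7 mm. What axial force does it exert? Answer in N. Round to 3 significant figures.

k = Gd⁴/(8D³N_a) = (76.5×10³)(7.9⁴)/(8·62.0³·18) = 8.6822 N/mm
F = k·δ = 8.6822 × 59.7 = 518.33 N

518 N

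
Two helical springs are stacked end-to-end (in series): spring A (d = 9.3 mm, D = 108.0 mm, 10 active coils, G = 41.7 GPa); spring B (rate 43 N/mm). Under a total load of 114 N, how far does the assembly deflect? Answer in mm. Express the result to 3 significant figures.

39.5 mm

k_A = Gd⁴/(8D³N_a) = (41.7×10³)(9.3⁴)/(8·108.0³·10) = 3.0953 N/mm
Series: 1/k_eq = 1/3.0953 + 1/43 = 0.34632; k_eq = 2.8875 N/mm
δ = F/k_eq = 114/2.8875 = 39.481 mm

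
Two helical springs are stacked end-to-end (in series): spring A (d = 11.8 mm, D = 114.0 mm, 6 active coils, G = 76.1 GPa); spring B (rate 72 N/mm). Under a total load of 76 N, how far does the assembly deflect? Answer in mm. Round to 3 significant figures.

4.72 mm

k_A = Gd⁴/(8D³N_a) = (76.1×10³)(11.8⁴)/(8·114.0³·6) = 20.747 N/mm
Series: 1/k_eq = 1/20.747 + 1/72 = 0.062088; k_eq = 16.106 N/mm
δ = F/k_eq = 76/16.106 = 4.7187 mm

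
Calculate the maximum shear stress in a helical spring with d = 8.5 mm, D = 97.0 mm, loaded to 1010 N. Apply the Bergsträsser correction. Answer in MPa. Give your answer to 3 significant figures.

Spring index C = D/d = 97.0/8.5 = 11.4118
K_B = (4C+2)/(4C−3) = 47.647/42.647 = 1.1172
τ₀ = 8FD/(πd³) = 8·1010·97.0/(π·8.5³) = 783760/1929.3 = 406.23 MPa
τ_max = K·τ₀ = 1.1172 × 406.23 = 453.86 MPa

454 MPa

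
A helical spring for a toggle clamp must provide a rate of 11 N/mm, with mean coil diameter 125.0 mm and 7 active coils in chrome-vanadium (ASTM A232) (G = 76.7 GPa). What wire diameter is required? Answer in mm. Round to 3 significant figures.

11.2 mm

d = (8D³N_a·k / G)^(1/4) = (8·125.0³·7·11 / (76.7×10³))^0.25
  = (15686)^0.25 = 11.1913 mm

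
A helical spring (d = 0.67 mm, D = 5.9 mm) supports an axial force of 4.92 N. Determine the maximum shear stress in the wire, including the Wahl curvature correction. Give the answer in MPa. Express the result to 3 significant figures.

287 MPa

Spring index C = D/d = 5.9/0.67 = 8.8060
K_W = (4C−1)/(4C−4) + 0.615/C = 34.224/31.224 + 0.0698 = 1.1659
τ₀ = 8FD/(πd³) = 8·4.92·5.9/(π·0.67³) = 232.224/0.94487 = 245.77 MPa
τ_max = K·τ₀ = 1.1659 × 245.77 = 286.55 MPa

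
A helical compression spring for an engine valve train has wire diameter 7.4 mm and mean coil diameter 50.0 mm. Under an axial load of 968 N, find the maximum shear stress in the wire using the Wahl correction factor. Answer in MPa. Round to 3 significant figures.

371 MPa

Spring index C = D/d = 50.0/7.4 = 6.7568
K_W = (4C−1)/(4C−4) + 0.615/C = 26.027/23.027 + 0.0910 = 1.2213
τ₀ = 8FD/(πd³) = 8·968·50.0/(π·7.4³) = 387200/1273 = 304.15 MPa
τ_max = K·τ₀ = 1.2213 × 304.15 = 371.46 MPa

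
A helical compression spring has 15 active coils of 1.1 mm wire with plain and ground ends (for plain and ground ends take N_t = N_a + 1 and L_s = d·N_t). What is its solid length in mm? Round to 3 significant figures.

17.6 mm

plain and ground ends: N_t = N_a + 1 = 15 + 1 = 16
L_s = d·N_t = 1.1 × 16 = 17.6 mm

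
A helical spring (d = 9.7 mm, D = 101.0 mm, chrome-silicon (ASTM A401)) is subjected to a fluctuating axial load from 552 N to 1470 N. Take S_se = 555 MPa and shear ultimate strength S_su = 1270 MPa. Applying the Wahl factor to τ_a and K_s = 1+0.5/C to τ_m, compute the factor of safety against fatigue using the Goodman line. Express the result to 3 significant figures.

2.00

C = D/d = 101.0/9.7 = 10.4124; K_W = (4C−1)/(4C−4)+0.615/C = 1.1387; K_s = 1+0.5/C = 1.0480
F_a = (F_max−F_min)/2 = 459 N; F_m = (F_max+F_min)/2 = 1011 N
τ_a = K_W·8F_aD/(πd³) = 1.1387 × 129.35 = 147.29 MPa
τ_m = K_s·8F_mD/(πd³) = 1.0480 × 284.9 = 298.58 MPa
Goodman: 1/n_f = τ_a/S_se + τ_m/S_su = 147.29/555 + 298.58/1270 = 0.26540 + 0.23511 = 0.5005
n_f = 1/0.5005 = 1.998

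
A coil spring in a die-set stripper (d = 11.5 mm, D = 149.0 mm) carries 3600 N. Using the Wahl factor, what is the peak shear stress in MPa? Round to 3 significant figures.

Spring index C = D/d = 149.0/11.5 = 12.9565
K_W = (4C−1)/(4C−4) + 0.615/C = 50.826/47.826 + 0.0475 = 1.1102
τ₀ = 8FD/(πd³) = 8·3600·149.0/(π·11.5³) = 4.2912e+06/4778 = 898.12 MPa
τ_max = K·τ₀ = 1.1102 × 898.12 = 997.09 MPa

997 MPa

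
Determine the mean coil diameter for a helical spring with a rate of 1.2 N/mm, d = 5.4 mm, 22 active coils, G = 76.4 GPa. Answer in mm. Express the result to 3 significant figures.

D = (Gd⁴/(8N_a·k))^(1/3) = (76.4×10³·5.4⁴/(8·22·1.2))^(1/3)
  = (307592)^(1/3) = 67.5033 mm

67.5 mm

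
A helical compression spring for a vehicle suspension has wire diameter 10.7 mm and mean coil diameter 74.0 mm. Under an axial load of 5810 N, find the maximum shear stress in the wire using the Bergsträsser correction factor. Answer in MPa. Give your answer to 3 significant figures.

1070 MPa

Spring index C = D/d = 74.0/10.7 = 6.9159
K_B = (4C+2)/(4C−3) = 29.664/24.664 = 1.2027
τ₀ = 8FD/(πd³) = 8·5810·74.0/(π·10.7³) = 3.43952e+06/3848.6 = 893.71 MPa
τ_max = K·τ₀ = 1.2027 × 893.71 = 1074.9 MPa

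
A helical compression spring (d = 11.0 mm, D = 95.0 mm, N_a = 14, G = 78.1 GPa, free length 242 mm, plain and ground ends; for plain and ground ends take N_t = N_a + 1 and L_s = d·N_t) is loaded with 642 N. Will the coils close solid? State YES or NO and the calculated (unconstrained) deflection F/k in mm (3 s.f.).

NO, δ = 53.9 mm

k = Gd⁴/(8D³N_a) = (78.1×10³)(11.0⁴)/(8·95.0³·14) = 11.908 N/mm
N_t = 15; L_s = 11.0·15 = 165 mm; δ_solid = L₀ − L_s = 242 − 165 = 77 mm
δ = F/k = 642/11.908 = 53.914 mm
δ < δ_solid → spring does not go solid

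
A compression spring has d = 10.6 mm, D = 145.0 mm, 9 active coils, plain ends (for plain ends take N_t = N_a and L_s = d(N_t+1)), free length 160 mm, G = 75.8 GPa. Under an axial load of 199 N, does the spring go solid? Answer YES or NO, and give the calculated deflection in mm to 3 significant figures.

k = Gd⁴/(8D³N_a) = (75.8×10³)(10.6⁴)/(8·145.0³·9) = 4.3597 N/mm
N_t = 9; L_s = 10.6·10 = 106 mm; δ_solid = L₀ − L_s = 160 − 106 = 54 mm
δ = F/k = 199/4.3597 = 45.645 mm
δ < δ_solid → spring does not go solid

NO, δ = 45.6 mm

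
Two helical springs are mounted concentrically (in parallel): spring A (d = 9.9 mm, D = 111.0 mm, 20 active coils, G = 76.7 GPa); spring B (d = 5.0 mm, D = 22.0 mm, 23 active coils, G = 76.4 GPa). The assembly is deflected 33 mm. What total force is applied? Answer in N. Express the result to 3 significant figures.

915 N

k_A = Gd⁴/(8D³N_a) = (76.7×10³)(9.9⁴)/(8·111.0³·20) = 3.367 N/mm
k_B = Gd⁴/(8D³N_a) = (76.4×10³)(5.0⁴)/(8·22.0³·23) = 24.372 N/mm
Parallel: k_eq = 3.367 + 24.372 = 27.739 N/mm
F = k_eq·δ = 27.739·33 = 915.38 N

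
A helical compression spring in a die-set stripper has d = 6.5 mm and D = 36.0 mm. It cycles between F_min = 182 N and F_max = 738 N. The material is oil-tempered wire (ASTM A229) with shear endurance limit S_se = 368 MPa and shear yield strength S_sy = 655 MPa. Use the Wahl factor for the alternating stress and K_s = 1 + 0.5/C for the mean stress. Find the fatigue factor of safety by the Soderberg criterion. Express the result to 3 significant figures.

C = D/d = 36.0/6.5 = 5.5385; K_W = (4C−1)/(4C−4)+0.615/C = 1.2763; K_s = 1+0.5/C = 1.0903
F_a = (F_max−F_min)/2 = 278 N; F_m = (F_max+F_min)/2 = 460 N
τ_a = K_W·8F_aD/(πd³) = 1.2763 × 92.8 = 118.44 MPa
τ_m = K_s·8F_mD/(πd³) = 1.0903 × 153.55 = 167.42 MPa
Soderberg: 1/n_f = τ_a/S_se + τ_m/S_sy = 118.44/368 + 167.42/655 = 0.32185 + 0.25560 = 0.57745
n_f = 1/0.57745 = 1.732

1.73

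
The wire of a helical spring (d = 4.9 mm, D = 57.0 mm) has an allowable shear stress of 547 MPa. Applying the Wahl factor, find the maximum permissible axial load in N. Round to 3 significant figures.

395 N

C = D/d = 57.0/4.9 = 11.6327
K_W = (4C−1)/(4C−4) + 0.615/C = 45.531/42.531 + 0.0529 = 1.1234
τ_max = K·8FD/(πd³) → F_max = τ_allow·πd³/(8DK)
F_max = 547·π·4.9³/(8·57.0·1.1234) = 2.0217e+05/512.27 = 394.66 N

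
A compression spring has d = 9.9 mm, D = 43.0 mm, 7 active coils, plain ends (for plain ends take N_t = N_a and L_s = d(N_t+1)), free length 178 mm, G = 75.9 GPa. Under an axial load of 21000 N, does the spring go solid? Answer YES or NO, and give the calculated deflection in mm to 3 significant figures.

k = Gd⁴/(8D³N_a) = (75.9×10³)(9.9⁴)/(8·43.0³·7) = 163.75 N/mm
N_t = 7; L_s = 9.9·8 = 79.2 mm; δ_solid = L₀ − L_s = 178 − 79.2 = 98.8 mm
δ = F/k = 21000/163.75 = 128.24 mm
δ ≥ δ_solid → spring goes solid

YES, δ = 128 mm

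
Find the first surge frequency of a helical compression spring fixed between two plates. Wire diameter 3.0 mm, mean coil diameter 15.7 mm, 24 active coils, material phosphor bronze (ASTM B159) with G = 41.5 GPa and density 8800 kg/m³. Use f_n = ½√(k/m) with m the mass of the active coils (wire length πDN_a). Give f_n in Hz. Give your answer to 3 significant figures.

k = Gd⁴/(8D³N_a) = (41.5×10³)(3.0⁴)/(8·15.7³·24) = 4.5241 N/mm = 4524.1 N/m
Wire length L = πDN_a = π·15.7·24 = 1183.8 mm
m = ρ·(πd²/4)·L = 8800 × 7.0686×10⁻⁶ m² × 1.1838 m = 0.073634 kg
f_n = ½√(k/m) = 0.5·√(4524.1/0.073634) = 0.5·√(61441) = 123.94 Hz

124 Hz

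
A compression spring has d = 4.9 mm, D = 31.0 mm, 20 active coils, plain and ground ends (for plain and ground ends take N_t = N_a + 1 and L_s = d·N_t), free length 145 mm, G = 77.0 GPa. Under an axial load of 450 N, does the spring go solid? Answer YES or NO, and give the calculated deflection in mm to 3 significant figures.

k = Gd⁴/(8D³N_a) = (77.0×10³)(4.9⁴)/(8·31.0³·20) = 9.3126 N/mm
N_t = 21; L_s = 4.9·21 = 102.9 mm; δ_solid = L₀ − L_s = 145 − 102.9 = 42.1 mm
δ = F/k = 450/9.3126 = 48.322 mm
δ ≥ δ_solid → spring goes solid

YES, δ = 48.3 mm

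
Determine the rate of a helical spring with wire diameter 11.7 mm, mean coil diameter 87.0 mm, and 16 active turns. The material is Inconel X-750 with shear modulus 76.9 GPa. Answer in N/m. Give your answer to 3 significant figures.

17100 N/m

k = Gd⁴/(8D³N_a) = (76.9×10³ × 11.7⁴) / (8 × 87.0³ × 16)
  = 1.44102e+09 / 8.42884e+07 = 17.096 N/mm = 17096 N/m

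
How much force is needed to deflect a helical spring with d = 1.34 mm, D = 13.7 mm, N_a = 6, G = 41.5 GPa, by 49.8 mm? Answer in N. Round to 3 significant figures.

54.0 N

k = Gd⁴/(8D³N_a) = (41.5×10³)(1.34⁴)/(8·13.7³·6) = 1.0841 N/mm
F = k·δ = 1.0841 × 49.8 = 53.988 N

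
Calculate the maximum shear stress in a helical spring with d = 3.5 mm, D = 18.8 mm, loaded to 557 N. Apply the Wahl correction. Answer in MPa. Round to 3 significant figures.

800 MPa

Spring index C = D/d = 18.8/3.5 = 5.3714
K_W = (4C−1)/(4C−4) + 0.615/C = 20.486/17.486 + 0.1145 = 1.2861
τ₀ = 8FD/(πd³) = 8·557·18.8/(π·3.5³) = 83772.8/134.7 = 621.94 MPa
τ_max = K·τ₀ = 1.2861 × 621.94 = 799.86 MPa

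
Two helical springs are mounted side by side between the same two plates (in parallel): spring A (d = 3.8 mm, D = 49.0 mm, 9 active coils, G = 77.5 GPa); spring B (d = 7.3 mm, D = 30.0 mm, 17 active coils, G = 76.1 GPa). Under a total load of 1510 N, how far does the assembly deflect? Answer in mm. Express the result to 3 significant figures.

24.9 mm

k_A = Gd⁴/(8D³N_a) = (77.5×10³)(3.8⁴)/(8·49.0³·9) = 1.9077 N/mm
k_B = Gd⁴/(8D³N_a) = (76.1×10³)(7.3⁴)/(8·30.0³·17) = 58.854 N/mm
Parallel: k_eq = 1.9077 + 58.854 = 60.761 N/mm
δ = F/k_eq = 1510/60.761 = 24.851 mm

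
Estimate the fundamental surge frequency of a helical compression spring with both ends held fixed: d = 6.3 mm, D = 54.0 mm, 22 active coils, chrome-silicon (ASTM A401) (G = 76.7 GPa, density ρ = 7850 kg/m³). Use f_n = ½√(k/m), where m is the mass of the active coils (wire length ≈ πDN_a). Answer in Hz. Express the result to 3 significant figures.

k = Gd⁴/(8D³N_a) = (76.7×10³)(6.3⁴)/(8·54.0³·22) = 4.3598 N/mm = 4359.8 N/m
Wire length L = πDN_a = π·54.0·22 = 3732.2 mm
m = ρ·(πd²/4)·L = 7850 × 31.172×10⁻⁶ m² × 3.7322 m = 0.91329 kg
f_n = ½√(k/m) = 0.5·√(4359.8/0.91329) = 0.5·√(4773.7) = 34.546 Hz

34.5 Hz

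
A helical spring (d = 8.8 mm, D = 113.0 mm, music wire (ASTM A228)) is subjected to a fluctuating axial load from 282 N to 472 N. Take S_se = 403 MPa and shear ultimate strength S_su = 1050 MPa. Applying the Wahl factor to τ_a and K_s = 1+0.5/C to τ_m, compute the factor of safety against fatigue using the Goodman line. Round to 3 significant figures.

C = D/d = 113.0/8.8 = 12.8409; K_W = (4C−1)/(4C−4)+0.615/C = 1.1112; K_s = 1+0.5/C = 1.0389
F_a = (F_max−F_min)/2 = 95 N; F_m = (F_max+F_min)/2 = 377 N
τ_a = K_W·8F_aD/(πd³) = 1.1112 × 40.114 = 44.576 MPa
τ_m = K_s·8F_mD/(πd³) = 1.0389 × 159.19 = 165.39 MPa
Goodman: 1/n_f = τ_a/S_se + τ_m/S_su = 44.576/403 + 165.39/1050 = 0.11061 + 0.15751 = 0.26812
n_f = 1/0.26812 = 3.73

3.73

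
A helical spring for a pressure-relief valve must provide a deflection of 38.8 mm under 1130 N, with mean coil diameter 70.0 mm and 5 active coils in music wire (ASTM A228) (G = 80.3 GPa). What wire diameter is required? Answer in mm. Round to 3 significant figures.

8.40 mm

Required rate k = F/δ = 1130/38.8 = 29.124 N/mm
d = (8D³N_a·k / G)^(1/4) = (8·70.0³·5·29.124 / (80.3×10³))^0.25
  = (4976.1)^0.25 = 8.3989 mm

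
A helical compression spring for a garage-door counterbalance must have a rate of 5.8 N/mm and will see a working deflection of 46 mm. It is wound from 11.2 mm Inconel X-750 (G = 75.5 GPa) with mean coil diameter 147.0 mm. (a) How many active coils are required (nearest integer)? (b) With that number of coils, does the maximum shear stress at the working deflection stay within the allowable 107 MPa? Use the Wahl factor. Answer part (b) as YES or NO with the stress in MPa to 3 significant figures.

N_a = Gd⁴/(8D³k) = (75.5×10³)(11.2⁴)/(8·147.0³·5.8) = 8.06 → N_a = 8
Actual rate k = Gd⁴/(8D³·8) = 5.8437 N/mm
Working load F = kδ = 5.8437·46 = 268.81 N
C = 147.0/11.2 = 13.1250; K_W = (4C−1)/(4C−4)+0.615/C = 1.1087
τ_max = K_W·8FD/(πd³) = 1.1087·71.622 = 79.409 MPa
τ_max ≤ 107 MPa → acceptable

(a) 8 coils; (b) YES, τ_max = 79.4 MPa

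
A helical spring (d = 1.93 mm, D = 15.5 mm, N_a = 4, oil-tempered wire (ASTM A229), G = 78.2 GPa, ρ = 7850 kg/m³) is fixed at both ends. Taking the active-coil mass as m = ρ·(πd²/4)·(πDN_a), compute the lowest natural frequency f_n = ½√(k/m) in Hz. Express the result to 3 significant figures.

713 Hz

k = Gd⁴/(8D³N_a) = (78.2×10³)(1.93⁴)/(8·15.5³·4) = 9.1052 N/mm = 9105.2 N/m
Wire length L = πDN_a = π·15.5·4 = 194.78 mm
m = ρ·(πd²/4)·L = 7850 × 2.9255×10⁻⁶ m² × 0.19478 m = 0.0044732 kg
f_n = ½√(k/m) = 0.5·√(9105.2/0.0044732) = 0.5·√(2.0355e+06) = 713.36 Hz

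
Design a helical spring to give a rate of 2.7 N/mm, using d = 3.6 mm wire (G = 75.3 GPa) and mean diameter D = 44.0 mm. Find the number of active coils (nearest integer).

N_a = Gd⁴/(8D³k) = (75.3×10³ × 3.6⁴)/(8 × 44.0³ × 2.7)
    = 1.26475e+07 / 1.83997e+06 = 6.874 → 7 coils

7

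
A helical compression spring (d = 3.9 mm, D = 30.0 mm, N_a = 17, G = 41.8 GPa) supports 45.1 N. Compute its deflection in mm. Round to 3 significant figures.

k = Gd⁴/(8D³N_a) = (41.8×10³)(3.9⁴)/(8·30.0³·17) = 2.6335 N/mm
δ = F/k = 45.1 / 2.6335 = 17.126 mm

17.1 mm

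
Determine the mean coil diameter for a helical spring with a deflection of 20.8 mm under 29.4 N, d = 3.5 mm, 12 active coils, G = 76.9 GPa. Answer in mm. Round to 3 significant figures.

44.0 mm

Required rate k = F/δ = 29.4/20.8 = 1.4135 N/mm
D = (Gd⁴/(8N_a·k))^(1/3) = (76.9×10³·3.5⁴/(8·12·1.4135))^(1/3)
  = (85043.9)^(1/3) = 43.9759 mm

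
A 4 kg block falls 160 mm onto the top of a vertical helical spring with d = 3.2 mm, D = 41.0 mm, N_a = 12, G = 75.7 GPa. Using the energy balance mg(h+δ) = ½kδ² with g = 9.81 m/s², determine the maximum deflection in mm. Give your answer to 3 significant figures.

140 mm

k = Gd⁴/(8D³N_a) = (75.7×10³)(3.2⁴)/(8·41.0³·12) = 1.1997 N/mm
W = mg = 4 × 9.81 = 39.24 N
½kδ² − Wδ − Wh = 0 → δ = (W + √(W² + 2kWh))/k
δ = (39.24 + √(1539.8 + 15064.4))/1.1997 = (39.24 + 128.86)/1.1997 = 140.12 mm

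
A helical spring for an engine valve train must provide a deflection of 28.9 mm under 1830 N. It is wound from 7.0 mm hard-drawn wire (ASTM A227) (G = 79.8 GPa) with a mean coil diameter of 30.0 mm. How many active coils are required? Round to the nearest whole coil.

14

Required rate k = F/δ = 1830/28.9 = 63.322 N/mm
N_a = Gd⁴/(8D³k) = (79.8×10³ × 7.0⁴)/(8 × 30.0³ × 63.322)
    = 1.916e+08 / 1.36775e+07 = 14.01 → 14 coils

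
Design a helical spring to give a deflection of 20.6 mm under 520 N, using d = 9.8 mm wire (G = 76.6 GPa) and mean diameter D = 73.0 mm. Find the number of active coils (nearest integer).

9

Required rate k = F/δ = 520/20.6 = 25.243 N/mm
N_a = Gd⁴/(8D³k) = (76.6×10³ × 9.8⁴)/(8 × 73.0³ × 25.243)
    = 7.06534e+08 / 7.85588e+07 = 8.994 → 9 coils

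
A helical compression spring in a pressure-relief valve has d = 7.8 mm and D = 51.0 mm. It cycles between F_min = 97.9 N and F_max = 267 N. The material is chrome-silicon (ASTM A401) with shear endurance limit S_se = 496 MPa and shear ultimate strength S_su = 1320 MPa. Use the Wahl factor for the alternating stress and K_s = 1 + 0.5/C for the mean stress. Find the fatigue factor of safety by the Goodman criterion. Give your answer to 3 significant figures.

10.2

C = D/d = 51.0/7.8 = 6.5385; K_W = (4C−1)/(4C−4)+0.615/C = 1.2295; K_s = 1+0.5/C = 1.0765
F_a = (F_max−F_min)/2 = 84.55 N; F_m = (F_max+F_min)/2 = 182.45 N
τ_a = K_W·8F_aD/(πd³) = 1.2295 × 23.139 = 28.449 MPa
τ_m = K_s·8F_mD/(πd³) = 1.0765 × 49.931 = 53.749 MPa
Goodman: 1/n_f = τ_a/S_se + τ_m/S_su = 28.449/496 + 53.749/1320 = 0.05736 + 0.04072 = 0.098075
n_f = 1/0.098075 = 10.2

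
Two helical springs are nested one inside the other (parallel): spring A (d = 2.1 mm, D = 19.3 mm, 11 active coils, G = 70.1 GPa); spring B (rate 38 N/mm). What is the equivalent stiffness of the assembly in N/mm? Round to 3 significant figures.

40.2 N/mm

k_A = Gd⁴/(8D³N_a) = (70.1×10³)(2.1⁴)/(8·19.3³·11) = 2.155 N/mm
Parallel: k_eq = 2.155 + 38 = 40.155 N/mm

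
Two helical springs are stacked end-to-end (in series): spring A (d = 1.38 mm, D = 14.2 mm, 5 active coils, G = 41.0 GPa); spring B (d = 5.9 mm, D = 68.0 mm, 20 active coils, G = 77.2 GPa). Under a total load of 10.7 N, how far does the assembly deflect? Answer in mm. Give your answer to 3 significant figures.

14.0 mm

k_A = Gd⁴/(8D³N_a) = (41.0×10³)(1.38⁴)/(8·14.2³·5) = 1.2983 N/mm
k_B = Gd⁴/(8D³N_a) = (77.2×10³)(5.9⁴)/(8·68.0³·20) = 1.8594 N/mm
Series: 1/k_eq = 1/1.2983 + 1/1.8594 = 1.308; k_eq = 0.7645 N/mm
δ = F/k_eq = 10.7/0.7645 = 13.996 mm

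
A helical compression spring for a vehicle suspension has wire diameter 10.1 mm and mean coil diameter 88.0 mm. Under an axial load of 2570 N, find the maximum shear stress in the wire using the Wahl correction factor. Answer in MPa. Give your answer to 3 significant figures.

Spring index C = D/d = 88.0/10.1 = 8.7129
K_W = (4C−1)/(4C−4) + 0.615/C = 33.851/30.851 + 0.0706 = 1.1678
τ₀ = 8FD/(πd³) = 8·2570·88.0/(π·10.1³) = 1.80928e+06/3236.8 = 558.97 MPa
τ_max = K·τ₀ = 1.1678 × 558.97 = 652.78 MPa

653 MPa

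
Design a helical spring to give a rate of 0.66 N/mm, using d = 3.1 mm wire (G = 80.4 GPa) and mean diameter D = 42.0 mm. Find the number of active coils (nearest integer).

19

N_a = Gd⁴/(8D³k) = (80.4×10³ × 3.1⁴)/(8 × 42.0³ × 0.66)
    = 7.42511e+06 / 391185 = 18.98 → 19 coils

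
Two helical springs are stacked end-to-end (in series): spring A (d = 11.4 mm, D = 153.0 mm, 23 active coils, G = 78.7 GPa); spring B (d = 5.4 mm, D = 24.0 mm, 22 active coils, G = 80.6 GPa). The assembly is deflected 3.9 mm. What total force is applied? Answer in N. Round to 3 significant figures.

7.34 N

k_A = Gd⁴/(8D³N_a) = (78.7×10³)(11.4⁴)/(8·153.0³·23) = 2.017 N/mm
k_B = Gd⁴/(8D³N_a) = (80.6×10³)(5.4⁴)/(8·24.0³·22) = 28.168 N/mm
Series: 1/k_eq = 1/2.017 + 1/28.168 = 0.53129; k_eq = 1.8822 N/mm
F = k_eq·δ = 1.8822·3.9 = 7.3406 N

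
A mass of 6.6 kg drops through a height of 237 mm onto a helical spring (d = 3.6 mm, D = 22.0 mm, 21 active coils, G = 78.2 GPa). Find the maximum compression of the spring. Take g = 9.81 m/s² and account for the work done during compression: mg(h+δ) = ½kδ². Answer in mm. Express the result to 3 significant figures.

k = Gd⁴/(8D³N_a) = (78.2×10³)(3.6⁴)/(8·22.0³·21) = 7.3424 N/mm
W = mg = 6.6 × 9.81 = 64.746 N
½kδ² − Wδ − Wh = 0 → δ = (W + √(W² + 2kWh))/k
δ = (64.746 + √(4192 + 225336))/7.3424 = (64.746 + 479.09)/7.3424 = 74.068 mm

74.1 mm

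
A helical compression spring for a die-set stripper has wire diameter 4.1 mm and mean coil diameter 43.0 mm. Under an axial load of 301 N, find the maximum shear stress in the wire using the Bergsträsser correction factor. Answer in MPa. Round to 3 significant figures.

Spring index C = D/d = 43.0/4.1 = 10.4878
K_B = (4C+2)/(4C−3) = 43.951/38.951 = 1.1284
τ₀ = 8FD/(πd³) = 8·301·43.0/(π·4.1³) = 103544/216.52 = 478.22 MPa
τ_max = K·τ₀ = 1.1284 × 478.22 = 539.6 MPa

540 MPa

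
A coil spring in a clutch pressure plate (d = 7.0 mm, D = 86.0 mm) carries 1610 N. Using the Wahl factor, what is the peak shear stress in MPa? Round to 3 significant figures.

Spring index C = D/d = 86.0/7.0 = 12.2857
K_W = (4C−1)/(4C−4) + 0.615/C = 48.143/45.143 + 0.0501 = 1.1165
τ₀ = 8FD/(πd³) = 8·1610·86.0/(π·7.0³) = 1.10768e+06/1077.6 = 1027.9 MPa
τ_max = K·τ₀ = 1.1165 × 1027.9 = 1147.7 MPa

1150 MPa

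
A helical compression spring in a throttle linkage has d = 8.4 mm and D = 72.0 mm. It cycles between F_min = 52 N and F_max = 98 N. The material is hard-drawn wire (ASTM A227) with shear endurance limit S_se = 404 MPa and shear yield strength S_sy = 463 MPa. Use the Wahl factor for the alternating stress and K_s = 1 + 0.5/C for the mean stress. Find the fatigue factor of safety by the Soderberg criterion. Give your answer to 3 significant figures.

13.6

C = D/d = 72.0/8.4 = 8.5714; K_W = (4C−1)/(4C−4)+0.615/C = 1.1708; K_s = 1+0.5/C = 1.0583
F_a = (F_max−F_min)/2 = 23 N; F_m = (F_max+F_min)/2 = 75 N
τ_a = K_W·8F_aD/(πd³) = 1.1708 × 7.1148 = 8.3301 MPa
τ_m = K_s·8F_mD/(πd³) = 1.0583 × 23.2 = 24.554 MPa
Soderberg: 1/n_f = τ_a/S_se + τ_m/S_sy = 8.3301/404 + 24.554/463 = 0.02062 + 0.05303 = 0.073651
n_f = 1/0.073651 = 13.58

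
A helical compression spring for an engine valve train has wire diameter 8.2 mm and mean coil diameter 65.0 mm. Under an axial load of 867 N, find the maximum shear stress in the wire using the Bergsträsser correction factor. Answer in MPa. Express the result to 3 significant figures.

Spring index C = D/d = 65.0/8.2 = 7.9268
K_B = (4C+2)/(4C−3) = 33.707/28.707 = 1.1742
τ₀ = 8FD/(πd³) = 8·867·65.0/(π·8.2³) = 450840/1732.2 = 260.27 MPa
τ_max = K·τ₀ = 1.1742 × 260.27 = 305.61 MPa

306 MPa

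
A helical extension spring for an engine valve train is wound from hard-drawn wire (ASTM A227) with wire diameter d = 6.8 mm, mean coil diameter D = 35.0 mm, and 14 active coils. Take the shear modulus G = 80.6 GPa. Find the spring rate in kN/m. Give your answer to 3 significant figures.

35.9 kN/m

k = Gd⁴/(8D³N_a) = (80.6×10³ × 6.8⁴) / (8 × 35.0³ × 14)
  = 1.72334e+08 / 4.802e+06 = 35.888 N/mm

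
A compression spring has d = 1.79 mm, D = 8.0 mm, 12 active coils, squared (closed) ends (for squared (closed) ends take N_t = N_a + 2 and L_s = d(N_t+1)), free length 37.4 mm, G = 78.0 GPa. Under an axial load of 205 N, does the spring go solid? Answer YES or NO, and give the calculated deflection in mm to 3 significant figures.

k = Gd⁴/(8D³N_a) = (78.0×10³)(1.79⁴)/(8·8.0³·12) = 16.292 N/mm
N_t = 14; L_s = 1.79·15 = 26.85 mm; δ_solid = L₀ − L_s = 37.4 − 26.85 = 10.55 mm
δ = F/k = 205/16.292 = 12.583 mm
δ ≥ δ_solid → spring goes solid

YES, δ = 12.6 mm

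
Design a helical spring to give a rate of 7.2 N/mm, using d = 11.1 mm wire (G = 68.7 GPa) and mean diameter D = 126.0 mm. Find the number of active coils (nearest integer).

9

N_a = Gd⁴/(8D³k) = (68.7×10³ × 11.1⁴)/(8 × 126.0³ × 7.2)
    = 1.04291e+09 / 1.15222e+08 = 9.051 → 9 coils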